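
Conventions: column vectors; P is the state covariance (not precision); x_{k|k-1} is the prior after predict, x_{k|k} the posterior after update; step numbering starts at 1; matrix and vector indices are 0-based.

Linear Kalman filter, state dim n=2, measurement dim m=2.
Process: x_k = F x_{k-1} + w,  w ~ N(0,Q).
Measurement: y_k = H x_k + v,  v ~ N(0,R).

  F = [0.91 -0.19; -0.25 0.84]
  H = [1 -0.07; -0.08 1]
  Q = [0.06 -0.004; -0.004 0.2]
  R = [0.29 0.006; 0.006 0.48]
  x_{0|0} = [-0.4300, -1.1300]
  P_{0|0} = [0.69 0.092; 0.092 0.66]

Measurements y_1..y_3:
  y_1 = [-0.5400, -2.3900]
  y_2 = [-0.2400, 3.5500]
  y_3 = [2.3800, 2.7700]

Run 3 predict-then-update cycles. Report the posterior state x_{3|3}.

step 1: x^-=[-0.1766, -0.8417]  P^-=[0.6234 -0.1916; -0.1916 0.6702]  S=[0.9435 -0.2835; -0.2835 1.1848]  K=[0.6612 -0.0456; -0.0851 0.5582]  nu=[-0.4223, -1.5624]  x^+=[-0.3846, -1.6779]  P^+=[0.1913 -0.0026; -0.0026 0.2672]
step 2: x^-=[-0.0312, -1.3133]  P^-=[0.2290 -0.0923; -0.0923 0.4016]  S=[0.5339 -0.1332; -0.1332 0.8978]  K=[0.4260 -0.0600; -0.1162 0.4383]  nu=[-0.3008, 4.8608]  x^+=[-0.4508, 0.8521]  P^+=[0.1220 -0.0165; -0.0165 0.2084]
step 3: x^-=[-0.5722, 0.8285]  P^-=[0.1743 -0.0784; -0.0784 0.3616]  S=[0.4770 -0.1121; -0.1121 0.8552]  K=[0.3626 -0.0604; -0.1200 0.4144]  nu=[3.0101, 1.8958]  x^+=[0.4049, 1.2527]  P^+=[0.1035 -0.0186; -0.0186 0.1967]

x_post = [0.4049, 1.2527]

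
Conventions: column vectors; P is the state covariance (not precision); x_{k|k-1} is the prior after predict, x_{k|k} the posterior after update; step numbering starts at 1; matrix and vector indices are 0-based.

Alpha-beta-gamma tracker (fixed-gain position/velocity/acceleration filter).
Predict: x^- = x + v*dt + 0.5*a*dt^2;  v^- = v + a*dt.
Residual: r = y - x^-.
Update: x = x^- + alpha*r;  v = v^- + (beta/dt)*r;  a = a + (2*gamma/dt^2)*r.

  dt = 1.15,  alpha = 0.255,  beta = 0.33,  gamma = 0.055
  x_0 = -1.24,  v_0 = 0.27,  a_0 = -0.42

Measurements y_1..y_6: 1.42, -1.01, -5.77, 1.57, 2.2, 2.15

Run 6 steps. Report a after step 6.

a_post = 0.6066

step 1: x_pred=-1.2072  r=2.6272  x^+=-0.5373  v^+=0.5409  a^+=-0.2015
step 2: x_pred=-0.0485  r=-0.9615  x^+=-0.2937  v^+=0.0333  a^+=-0.2815
step 3: x_pred=-0.4415  r=-5.3285  x^+=-1.8003  v^+=-1.8194  a^+=-0.7247
step 4: x_pred=-4.3718  r=5.9418  x^+=-2.8566  v^+=-0.9478  a^+=-0.2304
step 5: x_pred=-4.0989  r=6.2989  x^+=-2.4927  v^+=0.5948  a^+=0.2935
step 6: x_pred=-1.6147  r=3.7647  x^+=-0.6547  v^+=2.0126  a^+=0.6066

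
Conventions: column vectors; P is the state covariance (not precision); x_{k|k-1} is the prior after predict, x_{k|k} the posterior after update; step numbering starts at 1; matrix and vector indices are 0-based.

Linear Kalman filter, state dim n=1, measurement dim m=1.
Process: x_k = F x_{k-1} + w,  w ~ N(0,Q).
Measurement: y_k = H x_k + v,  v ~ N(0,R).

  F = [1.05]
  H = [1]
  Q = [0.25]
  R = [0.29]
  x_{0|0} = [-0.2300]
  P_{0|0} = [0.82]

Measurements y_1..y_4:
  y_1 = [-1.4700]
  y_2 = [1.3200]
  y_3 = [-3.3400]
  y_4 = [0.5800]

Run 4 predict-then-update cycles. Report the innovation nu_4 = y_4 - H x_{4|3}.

innov = [2.5591]

step 1: x^-=[-0.2415]  P^-=[1.1541]  S=[1.4441]  K=[0.7992]  nu=[-1.2285]  x^+=[-1.2233]  P^+=[0.2318]
step 2: x^-=[-1.2845]  P^-=[0.5055]  S=[0.7955]  K=[0.6355]  nu=[2.6045]  x^+=[0.3706]  P^+=[0.1843]
step 3: x^-=[0.3891]  P^-=[0.4532]  S=[0.7432]  K=[0.6098]  nu=[-3.7291]  x^+=[-1.8848]  P^+=[0.1768]
step 4: x^-=[-1.9791]  P^-=[0.4450]  S=[0.7350]  K=[0.6054]  nu=[2.5591]  x^+=[-0.4298]  P^+=[0.1756]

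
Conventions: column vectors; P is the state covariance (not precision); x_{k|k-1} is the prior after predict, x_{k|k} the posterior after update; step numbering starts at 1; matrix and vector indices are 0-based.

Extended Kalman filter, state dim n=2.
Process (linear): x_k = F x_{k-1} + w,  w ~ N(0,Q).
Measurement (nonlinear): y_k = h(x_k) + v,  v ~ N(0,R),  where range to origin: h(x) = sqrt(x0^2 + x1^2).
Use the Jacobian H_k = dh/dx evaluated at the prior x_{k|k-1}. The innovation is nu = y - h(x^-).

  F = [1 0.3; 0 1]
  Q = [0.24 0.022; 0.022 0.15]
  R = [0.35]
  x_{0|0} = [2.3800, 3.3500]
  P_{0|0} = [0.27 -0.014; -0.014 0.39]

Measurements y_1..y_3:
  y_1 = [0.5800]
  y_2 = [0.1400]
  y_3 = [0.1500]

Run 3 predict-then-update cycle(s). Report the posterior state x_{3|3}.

step 1: x^-=[3.3850, 3.3500]  P^-=[0.5367 0.1250; 0.1250 0.5400]  H_jac=[0.7108 0.7034]  S=[1.0133]  K=[0.4632; 0.4625]  nu=[-4.1824]  x^+=[1.4476, 1.4155]  P^+=[0.3193 -0.0921; -0.0921 0.3232]
step 2: x^-=[1.8722, 1.4155]  P^-=[0.5331 0.0269; 0.0269 0.4732]  H_jac=[0.7977 0.6031]  S=[0.8871]  K=[0.4976; 0.3458]  nu=[-2.2071]  x^+=[0.7740, 0.6522]  P^+=[0.3134 -0.1258; -0.1258 0.3671]
step 3: x^-=[0.9697, 0.6522]  P^-=[0.5110 0.0063; 0.0063 0.5171]  H_jac=[0.8298 0.5581]  S=[0.8688]  K=[0.4921; 0.3382]  nu=[-1.0186]  x^+=[0.4684, 0.3077]  P^+=[0.3006 -0.1383; -0.1383 0.4177]

x_post = [0.4684, 0.3077]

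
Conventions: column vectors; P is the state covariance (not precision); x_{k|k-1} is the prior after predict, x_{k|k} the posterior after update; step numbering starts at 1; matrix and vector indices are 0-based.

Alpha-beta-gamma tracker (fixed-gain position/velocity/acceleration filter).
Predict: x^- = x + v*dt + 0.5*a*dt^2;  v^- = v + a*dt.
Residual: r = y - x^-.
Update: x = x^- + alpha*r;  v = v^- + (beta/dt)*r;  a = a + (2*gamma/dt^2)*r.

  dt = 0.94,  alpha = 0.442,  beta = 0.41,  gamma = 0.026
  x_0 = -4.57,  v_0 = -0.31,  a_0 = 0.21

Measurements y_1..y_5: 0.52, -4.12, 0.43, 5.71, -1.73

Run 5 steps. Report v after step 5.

v_post = 0.5552

step 1: x_pred=-4.7686  r=5.2886  x^+=-2.4311  v^+=2.1941  a^+=0.5212
step 2: x_pred=-0.1383  r=-3.9817  x^+=-1.8982  v^+=0.9474  a^+=0.2869
step 3: x_pred=-0.8809  r=1.3109  x^+=-0.3015  v^+=1.7889  a^+=0.3641
step 4: x_pred=1.5409  r=4.1691  x^+=3.3836  v^+=3.9495  a^+=0.6094
step 5: x_pred=7.3654  r=-9.0954  x^+=3.3452  v^+=0.5552  a^+=0.0741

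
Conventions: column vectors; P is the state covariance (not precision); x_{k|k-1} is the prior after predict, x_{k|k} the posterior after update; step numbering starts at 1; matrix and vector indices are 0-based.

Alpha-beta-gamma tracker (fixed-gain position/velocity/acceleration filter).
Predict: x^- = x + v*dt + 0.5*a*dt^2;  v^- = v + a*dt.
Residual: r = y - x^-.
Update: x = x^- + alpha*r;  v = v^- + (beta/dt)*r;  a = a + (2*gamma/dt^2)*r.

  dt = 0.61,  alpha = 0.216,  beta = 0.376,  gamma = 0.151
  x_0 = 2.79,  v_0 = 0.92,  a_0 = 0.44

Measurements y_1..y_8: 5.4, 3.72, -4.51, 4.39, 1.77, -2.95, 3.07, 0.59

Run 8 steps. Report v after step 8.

v_post = 12.6583

step 1: x_pred=3.4331  r=1.9669  x^+=3.8579  v^+=2.4008  a^+=2.0364
step 2: x_pred=5.7013  r=-1.9813  x^+=5.2733  v^+=2.4218  a^+=0.4284
step 3: x_pred=6.8303  r=-11.3403  x^+=4.3808  v^+=-4.3070  a^+=-8.7755
step 4: x_pred=0.1208  r=4.2692  x^+=1.0430  v^+=-7.0286  a^+=-5.3106
step 5: x_pred=-4.2325  r=6.0025  x^+=-2.9360  v^+=-6.5682  a^+=-0.4389
step 6: x_pred=-7.0242  r=4.0742  x^+=-6.1442  v^+=-4.3246  a^+=2.8678
step 7: x_pred=-8.2486  r=11.3186  x^+=-5.8038  v^+=4.4015  a^+=12.0541
step 8: x_pred=-0.8762  r=1.4662  x^+=-0.5595  v^+=12.6583  a^+=13.2441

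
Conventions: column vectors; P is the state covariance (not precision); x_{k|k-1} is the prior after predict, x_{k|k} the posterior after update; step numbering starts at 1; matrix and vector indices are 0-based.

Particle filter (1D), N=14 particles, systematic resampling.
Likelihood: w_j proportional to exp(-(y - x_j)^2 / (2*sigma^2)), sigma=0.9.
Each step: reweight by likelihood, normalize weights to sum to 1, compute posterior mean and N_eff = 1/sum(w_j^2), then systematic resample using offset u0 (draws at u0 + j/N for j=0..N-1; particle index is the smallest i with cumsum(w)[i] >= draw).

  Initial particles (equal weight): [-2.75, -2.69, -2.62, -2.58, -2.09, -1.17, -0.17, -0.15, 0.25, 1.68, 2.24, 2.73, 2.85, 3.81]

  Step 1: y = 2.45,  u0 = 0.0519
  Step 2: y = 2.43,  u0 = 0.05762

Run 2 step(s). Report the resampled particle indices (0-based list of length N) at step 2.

resampled_idx = [0, 2, 3, 4, 4, 5, 6, 7, 8, 9, 10, 11, 12, 13]

step 1: w=[0.0000, 0.0000, 0.0000, 0.0000, 0.0000, 0.0001, 0.0037, 0.0039, 0.0128, 0.1767, 0.2479, 0.2427, 0.2308, 0.0813]  mean=2.4844  Neff=4.7241  idx=[9, 9, 9, 10, 10, 10, 11, 11, 11, 12, 12, 12, 12, 13]
step 2: w=[0.0599, 0.0599, 0.0599, 0.0830, 0.0830, 0.0830, 0.0802, 0.0802, 0.0802, 0.0761, 0.0761, 0.0761, 0.0761, 0.0262]  mean=2.4840  Neff=13.4066  idx=[0, 2, 3, 4, 4, 5, 6, 7, 8, 9, 10, 11, 12, 13]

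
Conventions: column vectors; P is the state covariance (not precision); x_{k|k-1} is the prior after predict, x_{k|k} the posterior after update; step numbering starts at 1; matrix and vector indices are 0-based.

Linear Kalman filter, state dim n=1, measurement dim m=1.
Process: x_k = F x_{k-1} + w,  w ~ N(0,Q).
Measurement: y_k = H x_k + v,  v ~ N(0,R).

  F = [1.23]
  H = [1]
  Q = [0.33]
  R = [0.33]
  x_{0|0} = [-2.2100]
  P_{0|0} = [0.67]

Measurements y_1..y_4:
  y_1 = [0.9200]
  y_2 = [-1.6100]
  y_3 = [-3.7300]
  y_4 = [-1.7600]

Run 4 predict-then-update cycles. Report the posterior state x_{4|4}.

step 1: x^-=[-2.7183]  P^-=[1.3436]  S=[1.6736]  K=[0.8028]  nu=[3.6383]  x^+=[0.2026]  P^+=[0.2649]
step 2: x^-=[0.2492]  P^-=[0.7308]  S=[1.0608]  K=[0.6889]  nu=[-1.8592]  x^+=[-1.0316]  P^+=[0.2273]
step 3: x^-=[-1.2689]  P^-=[0.6739]  S=[1.0039]  K=[0.6713]  nu=[-2.4611]  x^+=[-2.9210]  P^+=[0.2215]
step 4: x^-=[-3.5929]  P^-=[0.6652]  S=[0.9952]  K=[0.6684]  nu=[1.8329]  x^+=[-2.3678]  P^+=[0.2206]

x_post = [-2.3678]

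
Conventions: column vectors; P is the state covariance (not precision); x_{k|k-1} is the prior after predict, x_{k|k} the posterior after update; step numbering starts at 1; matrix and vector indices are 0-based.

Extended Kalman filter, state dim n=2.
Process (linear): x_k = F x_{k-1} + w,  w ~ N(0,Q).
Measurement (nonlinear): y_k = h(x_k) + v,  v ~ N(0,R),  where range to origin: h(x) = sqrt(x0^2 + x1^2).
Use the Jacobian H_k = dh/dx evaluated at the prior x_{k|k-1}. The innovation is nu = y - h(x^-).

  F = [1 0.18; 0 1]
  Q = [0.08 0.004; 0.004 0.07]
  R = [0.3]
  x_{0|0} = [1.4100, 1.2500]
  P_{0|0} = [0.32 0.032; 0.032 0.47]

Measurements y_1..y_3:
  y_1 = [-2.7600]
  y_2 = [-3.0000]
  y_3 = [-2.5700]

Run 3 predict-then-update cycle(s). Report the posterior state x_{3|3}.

x_post = [-0.0993, -0.6869]

step 1: x^-=[1.6350, 1.2500]  P^-=[0.4267 0.1206; 0.1206 0.5400]  H_jac=[0.7944 0.6074]  S=[0.8849]  K=[0.4659; 0.4789]  nu=[-4.8181]  x^+=[-0.6097, -1.0574]  P^+=[0.2347 -0.0768; -0.0768 0.3371]
step 2: x^-=[-0.8000, -1.0574]  P^-=[0.2979 -0.0122; -0.0122 0.4071]  H_jac=[-0.6034 -0.7975]  S=[0.6556]  K=[-0.2594; -0.4839]  nu=[-4.3259]  x^+=[0.3221, 1.0360]  P^+=[0.2538 -0.0945; -0.0945 0.2535]
step 3: x^-=[0.5086, 1.0360]  P^-=[0.3080 -0.0448; -0.0448 0.3235]  H_jac=[0.4407 0.8977]  S=[0.5850]  K=[0.1632; 0.4626]  nu=[-3.7241]  x^+=[-0.0993, -0.6869]  P^+=[0.2924 -0.0890; -0.0890 0.1983]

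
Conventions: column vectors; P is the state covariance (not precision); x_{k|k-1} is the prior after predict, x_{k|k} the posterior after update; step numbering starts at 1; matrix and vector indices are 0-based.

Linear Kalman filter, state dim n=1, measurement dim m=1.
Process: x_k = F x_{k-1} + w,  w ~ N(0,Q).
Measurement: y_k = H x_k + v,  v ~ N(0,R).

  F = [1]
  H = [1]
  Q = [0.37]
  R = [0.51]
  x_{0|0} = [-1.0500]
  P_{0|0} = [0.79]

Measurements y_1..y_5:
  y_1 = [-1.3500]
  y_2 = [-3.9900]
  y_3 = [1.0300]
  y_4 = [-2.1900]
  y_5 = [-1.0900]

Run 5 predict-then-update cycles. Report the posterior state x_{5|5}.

step 1: x^-=[-1.0500]  P^-=[1.1600]  S=[1.6700]  K=[0.6946]  nu=[-0.3000]  x^+=[-1.2584]  P^+=[0.3543]
step 2: x^-=[-1.2584]  P^-=[0.7243]  S=[1.2343]  K=[0.5868]  nu=[-2.7316]  x^+=[-2.8613]  P^+=[0.2993]
step 3: x^-=[-2.8613]  P^-=[0.6693]  S=[1.1793]  K=[0.5675]  nu=[3.8913]  x^+=[-0.6529]  P^+=[0.2894]
step 4: x^-=[-0.6529]  P^-=[0.6594]  S=[1.1694]  K=[0.5639]  nu=[-1.5371]  x^+=[-1.5196]  P^+=[0.2876]
step 5: x^-=[-1.5196]  P^-=[0.6576]  S=[1.1676]  K=[0.5632]  nu=[0.4296]  x^+=[-1.2777]  P^+=[0.2872]

x_post = [-1.2777]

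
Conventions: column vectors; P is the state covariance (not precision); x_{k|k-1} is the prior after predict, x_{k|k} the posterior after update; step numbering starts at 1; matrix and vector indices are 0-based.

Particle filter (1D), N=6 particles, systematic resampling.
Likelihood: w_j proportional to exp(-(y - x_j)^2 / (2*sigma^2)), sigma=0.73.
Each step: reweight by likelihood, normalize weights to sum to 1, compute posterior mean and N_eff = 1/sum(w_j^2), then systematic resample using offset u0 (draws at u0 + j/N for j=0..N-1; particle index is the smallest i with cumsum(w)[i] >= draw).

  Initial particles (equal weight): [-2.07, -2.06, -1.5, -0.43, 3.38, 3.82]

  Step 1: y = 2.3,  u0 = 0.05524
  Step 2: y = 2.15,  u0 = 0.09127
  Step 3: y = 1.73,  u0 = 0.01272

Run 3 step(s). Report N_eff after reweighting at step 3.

step 1: w=[0.0000, 0.0000, 0.0000, 0.0020, 0.7437, 0.2542]  mean=3.4841  Neff=1.6188  idx=[4, 4, 4, 4, 4, 5]
step 2: w=[0.1886, 0.1886, 0.1886, 0.1886, 0.1886, 0.0570]  mean=3.4051  Neff=5.5216  idx=[0, 1, 2, 3, 4, 4]
step 3: w=[0.1667, 0.1667, 0.1667, 0.1667, 0.1667, 0.1667]  mean=3.3800  Neff=6.0000  idx=[0, 1, 2, 3, 4, 5]

N_eff = 6.0000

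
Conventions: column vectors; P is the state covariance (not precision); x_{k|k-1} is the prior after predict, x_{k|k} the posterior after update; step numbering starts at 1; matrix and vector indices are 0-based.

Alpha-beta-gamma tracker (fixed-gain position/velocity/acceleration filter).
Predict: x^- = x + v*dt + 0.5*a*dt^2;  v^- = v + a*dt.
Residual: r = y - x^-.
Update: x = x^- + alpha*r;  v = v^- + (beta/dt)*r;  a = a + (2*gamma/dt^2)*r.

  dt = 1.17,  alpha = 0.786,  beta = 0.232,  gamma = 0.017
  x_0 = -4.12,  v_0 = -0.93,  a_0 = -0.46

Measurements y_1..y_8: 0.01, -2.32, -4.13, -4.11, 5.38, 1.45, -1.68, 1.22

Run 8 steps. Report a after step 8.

a_post = -0.0820

step 1: x_pred=-5.5229  r=5.5329  x^+=-1.1741  v^+=-0.3711  a^+=-0.3226
step 2: x_pred=-1.8290  r=-0.4910  x^+=-2.2149  v^+=-0.8458  a^+=-0.3348
step 3: x_pred=-3.4337  r=-0.6963  x^+=-3.9810  v^+=-1.3756  a^+=-0.3521
step 4: x_pred=-5.8314  r=1.7214  x^+=-4.4784  v^+=-1.4462  a^+=-0.3093
step 5: x_pred=-6.3821  r=11.7621  x^+=2.8629  v^+=0.5242  a^+=-0.0172
step 6: x_pred=3.4645  r=-2.0145  x^+=1.8811  v^+=0.1047  a^+=-0.0672
step 7: x_pred=1.9576  r=-3.6376  x^+=-0.9016  v^+=-0.6952  a^+=-0.1576
step 8: x_pred=-1.8228  r=3.0428  x^+=0.5688  v^+=-0.2762  a^+=-0.0820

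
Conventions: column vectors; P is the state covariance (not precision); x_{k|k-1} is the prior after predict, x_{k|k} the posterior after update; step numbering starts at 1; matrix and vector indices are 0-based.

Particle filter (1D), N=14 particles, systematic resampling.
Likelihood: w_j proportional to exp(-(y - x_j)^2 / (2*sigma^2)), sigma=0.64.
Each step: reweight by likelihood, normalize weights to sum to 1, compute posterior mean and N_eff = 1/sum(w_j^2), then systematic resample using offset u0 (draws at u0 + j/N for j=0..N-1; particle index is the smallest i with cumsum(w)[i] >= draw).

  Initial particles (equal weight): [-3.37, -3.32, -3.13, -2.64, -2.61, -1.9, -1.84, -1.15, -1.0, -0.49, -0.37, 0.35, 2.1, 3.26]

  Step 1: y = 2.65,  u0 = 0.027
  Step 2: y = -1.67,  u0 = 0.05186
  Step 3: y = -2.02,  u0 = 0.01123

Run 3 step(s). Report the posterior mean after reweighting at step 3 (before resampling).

step 1: w=[0.0000, 0.0000, 0.0000, 0.0000, 0.0000, 0.0000, 0.0000, 0.0000, 0.0000, 0.0000, 0.0000, 0.0012, 0.5206, 0.4782]  mean=2.6526  Neff=2.0012  idx=[12, 12, 12, 12, 12, 12, 12, 13, 13, 13, 13, 13, 13, 13]
step 2: w=[0.1429, 0.1429, 0.1429, 0.1429, 0.1429, 0.1429, 0.1429, 0.0000, 0.0000, 0.0000, 0.0000, 0.0000, 0.0000, 0.0000]  mean=2.1000  Neff=7.0001  idx=[0, 0, 1, 1, 2, 2, 3, 3, 4, 4, 5, 5, 6, 6]
step 3: w=[0.0714, 0.0714, 0.0714, 0.0714, 0.0714, 0.0714, 0.0714, 0.0714, 0.0714, 0.0714, 0.0714, 0.0714, 0.0714, 0.0714]  mean=2.1000  Neff=14.0000  idx=[0, 1, 2, 3, 4, 5, 6, 7, 8, 9, 10, 11, 12, 13]

post_mean = 2.1000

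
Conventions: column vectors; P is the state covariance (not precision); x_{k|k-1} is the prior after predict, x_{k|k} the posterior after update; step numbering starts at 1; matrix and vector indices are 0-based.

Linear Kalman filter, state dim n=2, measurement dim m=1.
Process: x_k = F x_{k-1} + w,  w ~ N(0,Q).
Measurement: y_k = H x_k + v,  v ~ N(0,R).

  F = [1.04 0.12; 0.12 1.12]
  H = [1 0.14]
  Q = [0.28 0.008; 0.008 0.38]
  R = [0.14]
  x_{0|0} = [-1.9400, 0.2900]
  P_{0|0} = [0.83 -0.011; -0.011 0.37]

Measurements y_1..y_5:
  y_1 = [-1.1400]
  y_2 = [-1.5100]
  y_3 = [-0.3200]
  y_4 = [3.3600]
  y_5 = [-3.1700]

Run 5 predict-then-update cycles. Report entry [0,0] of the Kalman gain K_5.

step 1: x^-=[-1.9828, 0.0920]  P^-=[1.1803 0.1483; 0.1483 0.8531]  S=[1.3786]  K=[0.8713; 0.1942]  nu=[0.8299]  x^+=[-1.2597, 0.2532]  P^+=[0.1339 -0.0850; -0.0850 0.8011]
step 2: x^-=[-1.2797, 0.1324]  P^-=[0.4151 0.0322; 0.0322 1.3640]  S=[0.5909]  K=[0.7102; 0.3777]  nu=[-0.2488]  x^+=[-1.4564, 0.0385]  P^+=[0.1171 -0.1263; -0.1263 1.2797]
step 3: x^-=[-1.5101, -0.1317]  P^-=[0.3936 0.0457; 0.0457 1.9530]  S=[0.5846]  K=[0.6841; 0.5458]  nu=[1.2085]  x^+=[-0.6833, 0.5279]  P^+=[0.1199 -0.1726; -0.1726 1.7788]
step 4: x^-=[-0.6473, 0.5093]  P^-=[0.3923 0.0585; 0.0585 2.5667]  S=[0.5989]  K=[0.6686; 0.6976]  nu=[3.9360]  x^+=[1.9843, 3.2551]  P^+=[0.1245 -0.2209; -0.2209 2.2752]
step 5: x^-=[2.4543, 3.8838]  P^-=[0.3923 0.0689; 0.0689 3.1765]  S=[0.6139]  K=[0.6548; 0.8366]  nu=[-6.1680]  x^+=[-1.5846, -1.2766]  P^+=[0.1291 -0.2674; -0.2674 2.7468]

K[0,0] = 0.6548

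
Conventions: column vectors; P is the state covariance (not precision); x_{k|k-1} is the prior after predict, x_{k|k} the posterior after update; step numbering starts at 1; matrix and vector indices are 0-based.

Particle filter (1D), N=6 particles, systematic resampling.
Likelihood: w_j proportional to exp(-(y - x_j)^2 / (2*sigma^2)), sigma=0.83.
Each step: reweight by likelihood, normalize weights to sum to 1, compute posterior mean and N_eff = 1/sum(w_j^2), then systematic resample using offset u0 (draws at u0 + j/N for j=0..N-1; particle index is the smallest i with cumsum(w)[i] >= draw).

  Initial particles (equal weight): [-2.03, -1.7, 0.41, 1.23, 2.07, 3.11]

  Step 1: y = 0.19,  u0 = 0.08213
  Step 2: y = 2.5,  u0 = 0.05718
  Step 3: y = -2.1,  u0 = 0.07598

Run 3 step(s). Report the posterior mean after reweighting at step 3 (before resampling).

post_mean = 0.5199

step 1: w=[0.0174, 0.0467, 0.6022, 0.2845, 0.0480, 0.0013]  mean=0.5853  Neff=2.2305  idx=[2, 2, 2, 2, 3, 3]
step 2: w=[0.0533, 0.0533, 0.0533, 0.0533, 0.3935, 0.3935]  mean=1.0553  Neff=3.1154  idx=[1, 4, 4, 4, 5, 5]
step 3: w=[0.8660, 0.0268, 0.0268, 0.0268, 0.0268, 0.0268]  mean=0.5199  Neff=1.3270  idx=[0, 0, 0, 0, 0, 2]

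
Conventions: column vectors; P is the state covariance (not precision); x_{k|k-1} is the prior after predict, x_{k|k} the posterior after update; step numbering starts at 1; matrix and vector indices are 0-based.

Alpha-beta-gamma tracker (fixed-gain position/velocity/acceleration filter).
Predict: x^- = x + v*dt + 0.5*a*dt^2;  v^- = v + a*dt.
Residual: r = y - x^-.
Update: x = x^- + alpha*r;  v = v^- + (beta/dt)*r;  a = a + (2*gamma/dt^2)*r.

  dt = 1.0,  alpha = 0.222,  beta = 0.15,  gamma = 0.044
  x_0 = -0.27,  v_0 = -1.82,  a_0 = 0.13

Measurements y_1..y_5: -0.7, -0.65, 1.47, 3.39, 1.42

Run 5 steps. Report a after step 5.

step 1: x_pred=-2.0250  r=1.3250  x^+=-1.7308  v^+=-1.4912  a^+=0.2466
step 2: x_pred=-3.0988  r=2.4488  x^+=-2.5552  v^+=-0.8773  a^+=0.4621
step 3: x_pred=-3.2014  r=4.6714  x^+=-2.1644  v^+=0.2855  a^+=0.8732
step 4: x_pred=-1.4423  r=4.8323  x^+=-0.3695  v^+=1.8835  a^+=1.2984
step 5: x_pred=2.1632  r=-0.7432  x^+=1.9982  v^+=3.0705  a^+=1.2330

a_post = 1.2330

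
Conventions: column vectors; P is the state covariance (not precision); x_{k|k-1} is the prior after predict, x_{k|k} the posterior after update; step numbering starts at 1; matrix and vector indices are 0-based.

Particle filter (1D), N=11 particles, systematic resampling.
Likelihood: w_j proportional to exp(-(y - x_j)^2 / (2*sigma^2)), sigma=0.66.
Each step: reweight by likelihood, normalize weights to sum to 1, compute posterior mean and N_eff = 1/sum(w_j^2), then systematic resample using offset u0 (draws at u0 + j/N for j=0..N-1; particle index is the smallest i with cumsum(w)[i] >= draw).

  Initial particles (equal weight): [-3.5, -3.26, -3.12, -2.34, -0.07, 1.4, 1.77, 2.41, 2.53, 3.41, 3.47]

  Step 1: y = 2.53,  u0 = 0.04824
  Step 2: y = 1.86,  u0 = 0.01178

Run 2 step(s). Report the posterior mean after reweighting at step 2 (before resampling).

step 1: w=[0.0000, 0.0000, 0.0000, 0.0000, 0.0001, 0.0659, 0.1471, 0.2807, 0.2854, 0.1173, 0.1035]  mean=2.5103  Neff=4.7464  idx=[5, 6, 7, 7, 7, 8, 8, 8, 8, 9, 10]
step 2: w=[0.1226, 0.1548, 0.1104, 0.1104, 0.1104, 0.0934, 0.0934, 0.0934, 0.0934, 0.0099, 0.0080]  mean=2.2503  Neff=9.0413  idx=[0, 0, 1, 2, 2, 3, 4, 5, 6, 7, 8]

post_mean = 2.2503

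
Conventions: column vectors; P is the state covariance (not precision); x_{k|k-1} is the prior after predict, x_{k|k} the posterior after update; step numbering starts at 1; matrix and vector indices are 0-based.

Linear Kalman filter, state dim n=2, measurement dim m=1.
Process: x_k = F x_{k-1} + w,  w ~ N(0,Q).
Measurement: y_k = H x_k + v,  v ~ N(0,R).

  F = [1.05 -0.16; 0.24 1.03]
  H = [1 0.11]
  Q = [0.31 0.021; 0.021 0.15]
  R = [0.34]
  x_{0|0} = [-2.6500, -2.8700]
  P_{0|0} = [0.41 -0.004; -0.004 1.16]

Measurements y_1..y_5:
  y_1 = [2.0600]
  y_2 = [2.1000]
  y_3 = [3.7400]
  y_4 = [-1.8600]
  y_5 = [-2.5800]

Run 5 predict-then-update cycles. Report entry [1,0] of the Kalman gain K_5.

step 1: x^-=[-2.3233, -3.5921]  P^-=[0.7931 -0.0710; -0.0710 1.4023]  S=[1.1344]  K=[0.6922; 0.0734]  nu=[4.7784]  x^+=[0.9844, -3.2415]  P^+=[0.2495 -0.1286; -0.1286 1.3962]
step 2: x^-=[1.5523, -3.1025]  P^-=[0.6640 -0.2804; -0.2804 1.5820]  S=[0.9615]  K=[0.6586; -0.1106]  nu=[0.8890]  x^+=[2.1377, -3.2009]  P^+=[0.2470 -0.2103; -0.2103 1.5702]
step 3: x^-=[2.7567, -2.7838]  P^-=[0.6932 -0.3949; -0.3949 1.7261]  S=[0.9672]  K=[0.6718; -0.2120]  nu=[1.2895]  x^+=[3.6230, -3.0572]  P^+=[0.2567 -0.2572; -0.2572 1.6826]
step 4: x^-=[4.2933, -2.2794]  P^-=[0.7225 -0.4599; -0.4599 1.8227]  S=[0.9834]  K=[0.6833; -0.2637]  nu=[-5.9026]  x^+=[0.2603, -0.7227]  P^+=[0.2634 -0.2826; -0.2826 1.7543]
step 5: x^-=[0.3889, -0.6819]  P^-=[0.7403 -0.4966; -0.4966 1.8866]  S=[0.9939]  K=[0.6899; -0.2908]  nu=[-2.8939]  x^+=[-1.6076, 0.1597]  P^+=[0.2673 -0.2972; -0.2972 1.8025]

K[1,0] = -0.2908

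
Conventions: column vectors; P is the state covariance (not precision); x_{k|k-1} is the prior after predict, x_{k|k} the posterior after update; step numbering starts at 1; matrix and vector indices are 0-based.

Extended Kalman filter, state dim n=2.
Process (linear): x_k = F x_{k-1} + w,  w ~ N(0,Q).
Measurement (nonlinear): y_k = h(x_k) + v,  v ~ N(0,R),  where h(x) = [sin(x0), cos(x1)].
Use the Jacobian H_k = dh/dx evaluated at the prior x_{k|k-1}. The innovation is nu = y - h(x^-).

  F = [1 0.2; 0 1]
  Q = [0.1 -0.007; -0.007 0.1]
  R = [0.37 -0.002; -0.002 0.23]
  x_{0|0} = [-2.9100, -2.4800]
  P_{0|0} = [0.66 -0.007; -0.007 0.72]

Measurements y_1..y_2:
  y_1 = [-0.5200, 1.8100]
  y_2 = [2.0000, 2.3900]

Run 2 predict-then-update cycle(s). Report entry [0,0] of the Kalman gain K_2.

K[0,0] = -0.5089

step 1: x^-=[-3.4060, -2.4800]  P^-=[0.7860 0.1300; 0.1300 0.8200]  H_jac=[-0.9652 0.0000; 0.0000 0.6144]  S=[1.1023 -0.0791; -0.0791 0.5395]  K=[-0.6848 0.0476; -0.0473 0.9268]  nu=[-0.7813, 2.5990]  x^+=[-2.7471, -0.0341]  P^+=[0.2626 0.0201; 0.0201 0.3471]
step 2: x^-=[-2.7539, -0.0341]  P^-=[0.3845 0.0825; 0.0825 0.4471]  H_jac=[-0.9258 0.0000; 0.0000 0.0341]  S=[0.6996 -0.0046; -0.0046 0.2305]  K=[-0.5089 0.0020; -0.1087 0.0640]  nu=[2.3780, 1.3906]  x^+=[-3.9611, -0.2037]  P^+=[0.2034 0.0436; 0.0436 0.4378]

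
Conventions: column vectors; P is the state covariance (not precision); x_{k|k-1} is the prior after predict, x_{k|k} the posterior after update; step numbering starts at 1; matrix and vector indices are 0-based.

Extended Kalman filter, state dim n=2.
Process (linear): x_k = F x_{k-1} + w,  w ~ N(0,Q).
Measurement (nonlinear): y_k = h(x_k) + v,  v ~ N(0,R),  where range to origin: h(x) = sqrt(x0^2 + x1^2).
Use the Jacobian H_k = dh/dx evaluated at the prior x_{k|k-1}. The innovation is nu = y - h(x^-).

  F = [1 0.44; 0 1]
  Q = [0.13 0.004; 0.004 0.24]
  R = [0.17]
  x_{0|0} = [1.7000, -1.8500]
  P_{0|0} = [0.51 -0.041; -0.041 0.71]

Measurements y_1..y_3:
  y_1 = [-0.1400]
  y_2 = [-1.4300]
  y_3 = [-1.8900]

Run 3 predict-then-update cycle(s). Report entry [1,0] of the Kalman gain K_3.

K[1,0] = -0.6076

step 1: x^-=[0.8860, -1.8500]  P^-=[0.7414 0.2754; 0.2754 0.9500]  H_jac=[0.4319 -0.9019]  S=[0.8665]  K=[0.0829; -0.8515]  nu=[-2.1912]  x^+=[0.7043, 0.0159]  P^+=[0.7354 0.3366; 0.3366 0.3217]
step 2: x^-=[0.7113, 0.0159]  P^-=[1.2239 0.4821; 0.4821 0.5617]  H_jac=[0.9998 0.0223]  S=[1.4151]  K=[0.8723; 0.3495]  nu=[-2.1415]  x^+=[-1.1567, -0.7325]  P^+=[0.1472 0.0507; 0.0507 0.3889]
step 3: x^-=[-1.4790, -0.7325]  P^-=[0.3971 0.2258; 0.2258 0.6289]  H_jac=[-0.8961 -0.4438]  S=[0.7924]  K=[-0.5756; -0.6076]  nu=[-3.5404]  x^+=[0.5588, 1.4187]  P^+=[0.1346 -0.0513; -0.0513 0.3363]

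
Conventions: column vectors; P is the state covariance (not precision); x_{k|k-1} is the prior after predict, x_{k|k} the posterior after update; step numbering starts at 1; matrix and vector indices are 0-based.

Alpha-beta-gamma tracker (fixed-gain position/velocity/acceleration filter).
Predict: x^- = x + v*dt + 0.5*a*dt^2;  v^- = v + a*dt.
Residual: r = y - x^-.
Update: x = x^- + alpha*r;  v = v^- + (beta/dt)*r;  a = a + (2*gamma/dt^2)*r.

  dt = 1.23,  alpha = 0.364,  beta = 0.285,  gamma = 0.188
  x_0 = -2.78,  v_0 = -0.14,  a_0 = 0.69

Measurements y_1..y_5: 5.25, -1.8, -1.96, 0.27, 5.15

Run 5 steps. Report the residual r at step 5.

resid = 4.5893

step 1: x_pred=-2.4302  r=7.6802  x^+=0.3654  v^+=2.4883  a^+=2.5988
step 2: x_pred=5.3918  r=-7.1918  x^+=2.7740  v^+=4.0184  a^+=0.8114
step 3: x_pred=8.3303  r=-10.2903  x^+=4.5847  v^+=2.6320  a^+=-1.7461
step 4: x_pred=6.5013  r=-6.2313  x^+=4.2331  v^+=-0.9594  a^+=-3.2947
step 5: x_pred=0.5607  r=4.5893  x^+=2.2312  v^+=-3.9485  a^+=-2.1541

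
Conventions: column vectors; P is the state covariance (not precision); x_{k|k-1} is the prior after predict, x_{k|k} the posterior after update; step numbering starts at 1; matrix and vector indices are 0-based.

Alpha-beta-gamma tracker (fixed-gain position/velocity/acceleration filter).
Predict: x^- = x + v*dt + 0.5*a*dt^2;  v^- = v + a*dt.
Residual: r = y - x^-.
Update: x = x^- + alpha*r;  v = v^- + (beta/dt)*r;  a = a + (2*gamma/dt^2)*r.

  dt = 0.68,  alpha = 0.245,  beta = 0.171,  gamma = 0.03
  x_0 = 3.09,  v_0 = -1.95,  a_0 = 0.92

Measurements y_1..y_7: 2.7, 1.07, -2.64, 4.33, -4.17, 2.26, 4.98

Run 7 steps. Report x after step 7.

x_post = 2.0174

step 1: x_pred=1.9767  r=0.7233  x^+=2.1539  v^+=-1.1425  a^+=1.0139
step 2: x_pred=1.6114  r=-0.5414  x^+=1.4788  v^+=-0.5892  a^+=0.9436
step 3: x_pred=1.2962  r=-3.9362  x^+=0.3319  v^+=-0.9374  a^+=0.4328
step 4: x_pred=-0.2055  r=4.5355  x^+=0.9057  v^+=0.4974  a^+=1.0214
step 5: x_pred=1.4801  r=-5.6501  x^+=0.0958  v^+=-0.2289  a^+=0.2882
step 6: x_pred=0.0068  r=2.2532  x^+=0.5589  v^+=0.5337  a^+=0.5806
step 7: x_pred=1.0560  r=3.9240  x^+=2.0174  v^+=1.9153  a^+=1.0898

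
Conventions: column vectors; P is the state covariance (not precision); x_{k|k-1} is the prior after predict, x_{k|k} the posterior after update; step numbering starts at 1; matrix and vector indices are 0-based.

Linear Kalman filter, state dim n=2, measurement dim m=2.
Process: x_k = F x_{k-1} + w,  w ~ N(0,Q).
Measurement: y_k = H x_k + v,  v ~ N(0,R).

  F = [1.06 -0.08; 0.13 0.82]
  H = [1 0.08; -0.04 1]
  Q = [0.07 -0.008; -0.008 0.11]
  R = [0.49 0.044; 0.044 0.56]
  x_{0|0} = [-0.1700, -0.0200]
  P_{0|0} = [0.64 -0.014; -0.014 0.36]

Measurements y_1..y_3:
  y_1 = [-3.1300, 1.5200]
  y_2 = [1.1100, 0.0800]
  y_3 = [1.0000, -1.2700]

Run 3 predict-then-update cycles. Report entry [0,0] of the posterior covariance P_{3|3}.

step 1: x^-=[-0.1786, -0.0385]  P^-=[0.7938 0.0446; 0.0446 0.3599]  S=[1.2932 0.0855; 0.0855 0.9176]  K=[0.6195 -0.0437; 0.0311 0.3874]  nu=[-2.9483, 1.5514]  x^+=[-2.0728, 0.4707]  P^+=[0.3004 0.0148; 0.0148 0.2189]
step 2: x^-=[-2.2348, 0.1165]  P^-=[0.4065 0.0317; 0.0317 0.2654]  S=[0.9032 0.0806; 0.0806 0.8235]  K=[0.4551 -0.0258; 0.0303 0.3178]  nu=[3.3355, -0.1259]  x^+=[-0.7136, 0.1775]  P^+=[0.2207 0.0144; 0.0144 0.1799]
step 3: x^-=[-0.7706, 0.0528]  P^-=[0.3167 0.0230; 0.0230 0.2377]  S=[0.8119 0.0733; 0.0733 0.7964]  K=[0.3944 -0.0233; 0.0251 0.2951]  nu=[1.7664, -1.3536]  x^+=[-0.0423, -0.3022]  P^+=[0.1913 0.0120; 0.0120 0.1668]

P_post[0,0] = 0.1913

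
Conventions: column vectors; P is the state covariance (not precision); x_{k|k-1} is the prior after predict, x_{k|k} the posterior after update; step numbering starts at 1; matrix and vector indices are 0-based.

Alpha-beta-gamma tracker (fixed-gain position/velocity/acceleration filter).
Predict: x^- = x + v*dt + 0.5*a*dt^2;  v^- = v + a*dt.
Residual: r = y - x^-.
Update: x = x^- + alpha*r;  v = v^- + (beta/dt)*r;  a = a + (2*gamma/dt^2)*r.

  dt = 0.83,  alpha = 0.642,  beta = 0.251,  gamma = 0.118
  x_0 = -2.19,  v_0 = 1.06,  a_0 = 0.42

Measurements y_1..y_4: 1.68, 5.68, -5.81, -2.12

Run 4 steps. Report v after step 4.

v_post = -1.2713

step 1: x_pred=-1.1655  r=2.8455  x^+=0.6613  v^+=2.2691  a^+=1.3948
step 2: x_pred=3.0251  r=2.6549  x^+=4.7295  v^+=4.2297  a^+=2.3043
step 3: x_pred=9.0339  r=-14.8439  x^+=-0.4959  v^+=1.6533  a^+=-2.7808
step 4: x_pred=-0.0815  r=-2.0385  x^+=-1.3902  v^+=-1.2713  a^+=-3.4792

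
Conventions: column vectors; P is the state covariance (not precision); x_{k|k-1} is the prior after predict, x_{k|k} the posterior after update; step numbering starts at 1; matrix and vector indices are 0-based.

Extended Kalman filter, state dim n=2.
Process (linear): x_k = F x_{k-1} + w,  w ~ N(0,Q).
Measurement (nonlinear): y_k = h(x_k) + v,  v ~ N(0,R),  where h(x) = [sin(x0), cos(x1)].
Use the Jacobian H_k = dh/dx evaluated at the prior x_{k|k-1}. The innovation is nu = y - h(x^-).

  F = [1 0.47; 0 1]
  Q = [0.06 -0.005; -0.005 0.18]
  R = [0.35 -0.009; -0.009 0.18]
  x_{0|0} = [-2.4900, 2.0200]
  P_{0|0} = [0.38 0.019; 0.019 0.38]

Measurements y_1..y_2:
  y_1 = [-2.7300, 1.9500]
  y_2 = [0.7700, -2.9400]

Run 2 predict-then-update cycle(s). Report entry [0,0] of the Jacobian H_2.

H_jac[0,0] = -0.5735

step 1: x^-=[-1.5406, 2.0200]  P^-=[0.5418 0.1926; 0.1926 0.5600]  H_jac=[0.0302 0.0000; 0.0000 -0.9008]  S=[0.3505 -0.0142; -0.0142 0.6344]  K=[0.0356 -0.2727; -0.0157 -0.7955]  nu=[-1.7305, 2.3842]  x^+=[-2.2523, 0.1505]  P^+=[0.4939 0.0548; 0.0548 0.1588]
step 2: x^-=[-2.1816, 0.1505]  P^-=[0.6405 0.1245; 0.1245 0.3388]  H_jac=[-0.5735 0.0000; 0.0000 -0.1500]  S=[0.5607 0.0017; 0.0017 0.1876]  K=[-0.6549 -0.0935; -0.1265 -0.2697]  nu=[1.5892, -3.9287]  x^+=[-2.8549, 1.0089]  P^+=[0.3982 0.0730; 0.0730 0.3161]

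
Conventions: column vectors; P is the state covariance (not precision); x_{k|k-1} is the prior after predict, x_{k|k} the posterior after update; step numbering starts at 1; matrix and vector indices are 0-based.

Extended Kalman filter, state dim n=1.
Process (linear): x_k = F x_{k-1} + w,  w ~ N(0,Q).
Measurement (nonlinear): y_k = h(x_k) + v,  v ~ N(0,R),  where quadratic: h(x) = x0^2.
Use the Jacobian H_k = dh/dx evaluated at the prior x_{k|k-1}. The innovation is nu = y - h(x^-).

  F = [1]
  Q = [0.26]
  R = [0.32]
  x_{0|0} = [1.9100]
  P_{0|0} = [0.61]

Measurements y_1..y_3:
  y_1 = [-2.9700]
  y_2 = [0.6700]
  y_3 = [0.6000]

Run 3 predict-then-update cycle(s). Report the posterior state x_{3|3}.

x_post = [0.6870]

step 1: x^-=[1.9100]  P^-=[0.8700]  H_jac=[3.8200]  S=[13.0154]  K=[0.2553]  nu=[-6.6181]  x^+=[0.2201]  P^+=[0.0214]
step 2: x^-=[0.2201]  P^-=[0.2814]  H_jac=[0.4402]  S=[0.3745]  K=[0.3307]  nu=[0.6216]  x^+=[0.4257]  P^+=[0.2404]
step 3: x^-=[0.4257]  P^-=[0.5004]  H_jac=[0.8514]  S=[0.6827]  K=[0.6240]  nu=[0.4188]  x^+=[0.6870]  P^+=[0.2346]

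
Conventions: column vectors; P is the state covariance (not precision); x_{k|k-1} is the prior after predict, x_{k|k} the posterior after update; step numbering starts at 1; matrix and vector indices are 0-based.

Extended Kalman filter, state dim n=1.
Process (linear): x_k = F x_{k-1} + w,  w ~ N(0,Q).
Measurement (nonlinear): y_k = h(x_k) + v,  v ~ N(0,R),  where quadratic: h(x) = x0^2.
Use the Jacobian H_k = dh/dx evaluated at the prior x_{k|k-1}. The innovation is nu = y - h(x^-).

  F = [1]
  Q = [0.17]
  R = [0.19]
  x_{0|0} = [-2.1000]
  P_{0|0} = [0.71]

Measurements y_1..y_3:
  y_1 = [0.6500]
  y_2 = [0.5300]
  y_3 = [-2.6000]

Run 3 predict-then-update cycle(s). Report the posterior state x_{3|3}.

x_post = [0.5774]

step 1: x^-=[-2.1000]  P^-=[0.8800]  H_jac=[-4.2000]  S=[15.7132]  K=[-0.2352]  nu=[-3.7600]  x^+=[-1.2156]  P^+=[0.0106]
step 2: x^-=[-1.2156]  P^-=[0.1806]  H_jac=[-2.4312]  S=[1.2577]  K=[-0.3492]  nu=[-0.9477]  x^+=[-0.8847]  P^+=[0.0273]
step 3: x^-=[-0.8847]  P^-=[0.1973]  H_jac=[-1.7694]  S=[0.8076]  K=[-0.4322]  nu=[-3.3827]  x^+=[0.5774]  P^+=[0.0464]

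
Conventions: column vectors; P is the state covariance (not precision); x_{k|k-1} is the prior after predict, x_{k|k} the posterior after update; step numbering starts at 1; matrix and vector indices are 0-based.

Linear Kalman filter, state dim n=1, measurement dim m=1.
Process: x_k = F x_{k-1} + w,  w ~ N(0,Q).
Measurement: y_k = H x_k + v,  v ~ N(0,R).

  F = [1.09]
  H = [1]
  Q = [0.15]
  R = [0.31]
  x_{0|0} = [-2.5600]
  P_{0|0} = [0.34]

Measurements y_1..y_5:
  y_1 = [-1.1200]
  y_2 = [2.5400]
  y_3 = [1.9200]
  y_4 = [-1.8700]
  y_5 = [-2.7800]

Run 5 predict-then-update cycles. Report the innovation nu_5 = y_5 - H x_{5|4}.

step 1: x^-=[-2.7904]  P^-=[0.5540]  S=[0.8640]  K=[0.6412]  nu=[1.6704]  x^+=[-1.7194]  P^+=[0.1988]
step 2: x^-=[-1.8741]  P^-=[0.3862]  S=[0.6962]  K=[0.5547]  nu=[4.4141]  x^+=[0.5744]  P^+=[0.1720]
step 3: x^-=[0.6261]  P^-=[0.3543]  S=[0.6643]  K=[0.5333]  nu=[1.2939]  x^+=[1.3162]  P^+=[0.1653]
step 4: x^-=[1.4346]  P^-=[0.3464]  S=[0.6564]  K=[0.5278]  nu=[-3.3046]  x^+=[-0.3094]  P^+=[0.1636]
step 5: x^-=[-0.3372]  P^-=[0.3444]  S=[0.6544]  K=[0.5263]  nu=[-2.4428]  x^+=[-1.6228]  P^+=[0.1631]

innov = [-2.4428]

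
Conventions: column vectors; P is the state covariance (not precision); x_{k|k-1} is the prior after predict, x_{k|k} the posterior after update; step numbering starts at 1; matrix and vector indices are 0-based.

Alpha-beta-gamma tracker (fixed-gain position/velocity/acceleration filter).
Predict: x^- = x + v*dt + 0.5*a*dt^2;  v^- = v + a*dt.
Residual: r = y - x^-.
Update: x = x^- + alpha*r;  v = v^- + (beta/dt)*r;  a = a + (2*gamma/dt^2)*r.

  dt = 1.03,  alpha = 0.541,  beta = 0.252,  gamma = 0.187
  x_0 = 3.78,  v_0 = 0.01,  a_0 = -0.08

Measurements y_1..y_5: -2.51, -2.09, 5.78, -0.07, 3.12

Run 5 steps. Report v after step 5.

v_post = 3.9328

step 1: x_pred=3.7479  r=-6.2579  x^+=0.3624  v^+=-1.6035  a^+=-2.2861
step 2: x_pred=-2.5019  r=0.4119  x^+=-2.2790  v^+=-3.8574  a^+=-2.1409
step 3: x_pred=-7.3878  r=13.1678  x^+=-0.2640  v^+=-2.8409  a^+=2.5011
step 4: x_pred=-1.8634  r=1.7934  x^+=-0.8932  v^+=0.1741  a^+=3.1334
step 5: x_pred=0.9482  r=2.1718  x^+=2.1232  v^+=3.9328  a^+=3.8990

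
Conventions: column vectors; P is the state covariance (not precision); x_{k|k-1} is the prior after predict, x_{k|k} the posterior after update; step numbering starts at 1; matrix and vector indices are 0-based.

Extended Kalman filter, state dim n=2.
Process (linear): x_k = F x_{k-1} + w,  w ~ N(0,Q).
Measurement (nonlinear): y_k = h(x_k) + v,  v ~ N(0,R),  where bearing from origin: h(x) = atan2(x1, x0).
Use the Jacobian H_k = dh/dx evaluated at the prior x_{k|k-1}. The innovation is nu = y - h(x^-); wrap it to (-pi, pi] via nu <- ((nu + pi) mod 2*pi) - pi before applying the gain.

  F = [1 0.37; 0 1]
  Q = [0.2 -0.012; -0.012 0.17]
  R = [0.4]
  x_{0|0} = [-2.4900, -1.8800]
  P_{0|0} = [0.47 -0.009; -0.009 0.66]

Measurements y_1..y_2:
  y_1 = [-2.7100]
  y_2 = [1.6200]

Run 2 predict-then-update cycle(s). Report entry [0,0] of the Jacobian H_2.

H_jac[0,0] = 0.0999

step 1: x^-=[-3.1856, -1.8800]  P^-=[0.7537 0.2232; 0.2232 0.8300]  H_jac=[0.1374 -0.2328]  S=[0.4449]  K=[0.1160; -0.3654]  nu=[-0.1016]  x^+=[-3.1974, -1.8429]  P^+=[0.7477 0.2421; 0.2421 0.7706]
step 2: x^-=[-3.8792, -1.8429]  P^-=[1.2323 0.5152; 0.5152 0.9406]  H_jac=[0.0999 -0.2103]  S=[0.4323]  K=[0.0342; -0.3386]  nu=[-1.9651]  x^+=[-3.9464, -1.1776]  P^+=[1.2318 0.5202; 0.5202 0.8910]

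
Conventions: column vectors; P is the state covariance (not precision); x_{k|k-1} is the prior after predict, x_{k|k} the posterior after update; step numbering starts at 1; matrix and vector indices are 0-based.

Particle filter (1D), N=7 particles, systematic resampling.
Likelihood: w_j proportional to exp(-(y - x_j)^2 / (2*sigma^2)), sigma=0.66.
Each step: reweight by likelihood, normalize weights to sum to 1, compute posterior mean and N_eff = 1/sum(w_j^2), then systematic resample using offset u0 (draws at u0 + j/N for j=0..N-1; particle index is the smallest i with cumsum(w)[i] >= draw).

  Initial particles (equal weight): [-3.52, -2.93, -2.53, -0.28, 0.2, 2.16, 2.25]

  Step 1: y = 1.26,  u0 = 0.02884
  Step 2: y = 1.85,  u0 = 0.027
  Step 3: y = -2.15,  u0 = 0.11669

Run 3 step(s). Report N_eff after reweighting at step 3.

step 1: w=[0.0000, 0.0000, 0.0000, 0.0620, 0.2597, 0.3722, 0.3062]  mean=1.5274  Neff=3.2946  idx=[3, 4, 4, 5, 5, 6, 6]
step 2: w=[0.0015, 0.0124, 0.0124, 0.2523, 0.2523, 0.2345, 0.2345]  mean=2.1499  Neff=4.2079  idx=[3, 3, 4, 4, 5, 5, 6]
step 3: w=[0.1916, 0.1916, 0.1916, 0.1916, 0.0779, 0.0779, 0.0779]  mean=2.1810  Neff=6.0604  idx=[0, 1, 2, 2, 3, 4, 6]

N_eff = 6.0604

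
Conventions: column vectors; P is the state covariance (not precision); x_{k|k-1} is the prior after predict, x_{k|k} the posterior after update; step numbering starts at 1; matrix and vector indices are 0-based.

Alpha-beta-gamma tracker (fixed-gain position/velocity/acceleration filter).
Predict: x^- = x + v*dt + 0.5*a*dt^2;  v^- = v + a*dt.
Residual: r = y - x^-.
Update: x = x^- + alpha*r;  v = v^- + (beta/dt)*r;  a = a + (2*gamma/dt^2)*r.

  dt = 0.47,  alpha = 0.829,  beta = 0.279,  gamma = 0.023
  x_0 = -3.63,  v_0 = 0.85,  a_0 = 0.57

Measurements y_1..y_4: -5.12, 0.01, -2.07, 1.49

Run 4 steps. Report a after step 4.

a_post = 1.0449

step 1: x_pred=-3.1675  r=-1.9525  x^+=-4.7861  v^+=-0.0411  a^+=0.1634
step 2: x_pred=-4.7874  r=4.7974  x^+=-0.8104  v^+=2.8835  a^+=1.1624
step 3: x_pred=0.6733  r=-2.7433  x^+=-1.6009  v^+=1.8014  a^+=0.5912
step 4: x_pred=-0.6889  r=2.1789  x^+=1.1174  v^+=3.3727  a^+=1.0449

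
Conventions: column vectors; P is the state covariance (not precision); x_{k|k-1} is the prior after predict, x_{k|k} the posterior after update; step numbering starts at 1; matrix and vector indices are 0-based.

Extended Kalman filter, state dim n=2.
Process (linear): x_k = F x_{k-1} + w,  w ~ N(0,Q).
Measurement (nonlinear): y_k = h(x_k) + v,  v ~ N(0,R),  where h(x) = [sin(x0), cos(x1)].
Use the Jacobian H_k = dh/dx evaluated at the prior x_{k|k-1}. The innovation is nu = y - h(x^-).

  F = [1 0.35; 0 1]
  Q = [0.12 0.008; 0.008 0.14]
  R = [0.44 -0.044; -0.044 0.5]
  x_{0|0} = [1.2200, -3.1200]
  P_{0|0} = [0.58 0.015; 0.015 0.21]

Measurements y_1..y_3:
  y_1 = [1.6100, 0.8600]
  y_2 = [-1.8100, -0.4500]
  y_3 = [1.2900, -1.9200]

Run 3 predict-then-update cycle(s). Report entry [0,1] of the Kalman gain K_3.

step 1: x^-=[0.1280, -3.1200]  P^-=[0.7362 0.0965; 0.0965 0.3500]  H_jac=[0.9918 0.0000; 0.0000 0.0216]  S=[1.1642 -0.0419; -0.0419 0.5002]  K=[0.6292 0.0569; 0.0830 0.0221]  nu=[1.4823, 1.8598]  x^+=[1.1666, -2.9559]  P^+=[0.2766 0.0358; 0.0358 0.3419]
step 2: x^-=[0.1321, -2.9559]  P^-=[0.4636 0.1635; 0.1635 0.4819]  H_jac=[0.9913 0.0000; 0.0000 0.1846]  S=[0.8956 -0.0141; -0.0141 0.5164]  K=[0.5143 0.0725; 0.1838 0.1773]  nu=[-1.9417, 0.5328]  x^+=[-0.8279, -3.2183]  P^+=[0.2251 0.0737; 0.0737 0.4363]
step 3: x^-=[-1.9543, -3.2183]  P^-=[0.4501 0.2344; 0.2344 0.5763]  H_jac=[-0.3742 0.0000; 0.0000 -0.0766]  S=[0.5030 -0.0373; -0.0373 0.5034]  K=[-0.3393 -0.0608; -0.1819 -0.1012]  nu=[2.2174, -0.9229]  x^+=[-2.6506, -3.5282]  P^+=[0.3919 0.2020; 0.2020 0.5559]

K[0,1] = -0.0608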